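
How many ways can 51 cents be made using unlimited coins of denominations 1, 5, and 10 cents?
Coefficient of x^51 in 1/(1-x^1) · 1/(1-x^5) · 1/(1-x^10). Case on j = number of 10-cent coins (j = 0..5); remainder r = 51 - 10j is made from {1,5} in ⌊r/5⌋+1 ways. r = 51, 41, 31, 21, 11, 1 → 11 + 9 + 7 + 5 + 3 + 1 = 36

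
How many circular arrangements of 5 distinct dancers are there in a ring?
Circular: fix one position, arrange the rest. (5-1)! = 24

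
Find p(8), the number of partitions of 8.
Pentagonal recurrence p(n) = p(n-1) + p(n-2) - p(n-5) - p(n-7) + p(n-12) + p(n-15) - ... gives p(0..7) = 1, 1, 2, 3, 5, 7, 11, 15. p(8) = p(7) + p(6) - p(3) - p(1) = 15 + 11 - 3 - 1 = 22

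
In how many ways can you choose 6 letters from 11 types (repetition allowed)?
C(6+11-1, 11-1) = C(16, 10) = 8008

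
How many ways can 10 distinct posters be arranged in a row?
10! = 3628800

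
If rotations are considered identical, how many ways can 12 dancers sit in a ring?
Circular: fix one position, arrange the rest. (12-1)! = 39916800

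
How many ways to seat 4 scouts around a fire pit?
Circular: fix one position, arrange the rest. (4-1)! = 6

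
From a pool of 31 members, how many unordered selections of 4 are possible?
C(31,4) = 31!/(4!×27!) = 31465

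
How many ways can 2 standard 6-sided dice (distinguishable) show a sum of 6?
Coefficient of x^6 in (x + x² + ... + x^6)^2. By inclusion-exclusion on dice exceeding 6: Σ_j (-1)^j C(2,j)·C(6-1-6j, 1) = C(2,0)·C(5,1) = 1·5 = 5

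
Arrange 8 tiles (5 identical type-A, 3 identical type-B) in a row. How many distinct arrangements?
8! / (5! × 3!) = 56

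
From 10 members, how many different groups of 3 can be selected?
C(10,3) = 10!/(3!×7!) = 120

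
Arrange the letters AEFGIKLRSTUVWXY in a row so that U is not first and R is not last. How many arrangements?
By inclusion-exclusion: 15! - 2×(15-1)! + (15-2)! = 1307674368000 - 174356582400 + 6227020800 = 1139544806400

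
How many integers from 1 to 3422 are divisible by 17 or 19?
⌊3422/17⌋ + ⌊3422/19⌋ - ⌊3422/323⌋ = 201 + 180 - 10 = 371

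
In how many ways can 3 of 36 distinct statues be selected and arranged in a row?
P(36,3) = 36!/(36-3)! = 42840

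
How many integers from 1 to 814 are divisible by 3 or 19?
⌊814/3⌋ + ⌊814/19⌋ - ⌊814/57⌋ = 271 + 42 - 14 = 299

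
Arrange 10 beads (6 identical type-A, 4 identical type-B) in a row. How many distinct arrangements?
10! / (6! × 4!) = 210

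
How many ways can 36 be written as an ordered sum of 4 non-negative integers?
C(36+4-1, 4-1) = C(39, 3) = 9139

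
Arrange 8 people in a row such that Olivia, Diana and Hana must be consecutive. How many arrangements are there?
Treat the 3 as one block: (8-3+1)! × 3! = 720 × 6 = 4320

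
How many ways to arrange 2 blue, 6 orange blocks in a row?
8! / (2! × 6!) = 28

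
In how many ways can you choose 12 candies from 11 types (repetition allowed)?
C(12+11-1, 11-1) = C(22, 10) = 646646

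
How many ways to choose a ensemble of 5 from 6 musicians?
C(6,5) = 6!/(5!×1!) = 6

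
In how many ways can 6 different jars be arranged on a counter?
6! = 720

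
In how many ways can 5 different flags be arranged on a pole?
5! = 120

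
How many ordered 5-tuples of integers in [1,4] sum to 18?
Coefficient of x^18 in (x + x² + ... + x^4)^5. By inclusion-exclusion on dice exceeding 4: Σ_j (-1)^j C(5,j)·C(18-1-4j, 4) = C(5,0)·C(17,4) - C(5,1)·C(13,4) + C(5,2)·C(9,4) - C(5,3)·C(5,4) = 1·2380 - 5·715 + 10·126 - 10·5 = 15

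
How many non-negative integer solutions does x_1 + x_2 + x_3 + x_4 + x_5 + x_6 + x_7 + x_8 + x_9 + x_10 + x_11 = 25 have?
C(25+11-1, 11-1) = C(35, 10) = 183579396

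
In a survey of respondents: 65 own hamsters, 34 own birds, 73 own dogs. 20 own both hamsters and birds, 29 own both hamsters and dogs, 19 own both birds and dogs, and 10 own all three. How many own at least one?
|A∪B∪C| = 65+34+73-20-29-19+10 = 114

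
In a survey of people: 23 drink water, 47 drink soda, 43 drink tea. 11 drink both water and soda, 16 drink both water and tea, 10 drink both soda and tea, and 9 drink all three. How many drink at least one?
|A∪B∪C| = 23+47+43-11-16-10+9 = 85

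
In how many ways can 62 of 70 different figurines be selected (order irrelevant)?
C(70,62) = 70!/(62!×8!) = 9440350920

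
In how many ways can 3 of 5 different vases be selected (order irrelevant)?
C(5,3) = 5!/(3!×2!) = 10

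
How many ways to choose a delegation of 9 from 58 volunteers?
C(58,9) = 58!/(9!×49!) = 10648873950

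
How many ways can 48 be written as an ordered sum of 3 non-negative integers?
C(48+3-1, 3-1) = C(50, 2) = 1225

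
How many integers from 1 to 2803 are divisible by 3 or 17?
⌊2803/3⌋ + ⌊2803/17⌋ - ⌊2803/51⌋ = 934 + 164 - 54 = 1044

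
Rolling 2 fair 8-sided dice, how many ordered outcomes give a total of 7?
Coefficient of x^7 in (x + x² + ... + x^8)^2. By inclusion-exclusion on dice exceeding 8: Σ_j (-1)^j C(2,j)·C(7-1-8j, 1) = C(2,0)·C(6,1) = 1·6 = 6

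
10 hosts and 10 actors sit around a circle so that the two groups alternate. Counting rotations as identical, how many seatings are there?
Fix one of the hosts: (10-1)! ways for the remaining hosts, × 10! ways for the actors = 362880 × 3628800 = 1316818944000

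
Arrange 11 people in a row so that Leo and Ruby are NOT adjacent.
Total - adjacent = 11! - (11-1)!×2 = 39916800 - 7257600 = 32659200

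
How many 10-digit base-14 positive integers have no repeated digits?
First digit: 13 choices (nonzero). Then descending: 13 × 13 × 12 × 11 × 10 × 9 × 8 × 7 × 6 × 5 = 3372969600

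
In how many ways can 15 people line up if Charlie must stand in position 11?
Fix one position: (15-1)! = 87178291200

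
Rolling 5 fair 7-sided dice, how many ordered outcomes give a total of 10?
Coefficient of x^10 in (x + x² + ... + x^7)^5. By inclusion-exclusion on dice exceeding 7: Σ_j (-1)^j C(5,j)·C(10-1-7j, 4) = C(5,0)·C(9,4) = 1·126 = 126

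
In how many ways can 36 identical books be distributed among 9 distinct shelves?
C(36+9-1, 9-1) = C(44, 8) = 177232627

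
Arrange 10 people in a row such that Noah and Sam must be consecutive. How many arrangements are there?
Treat the 2 as one block: (10-2+1)! × 2! = 362880 × 2 = 725760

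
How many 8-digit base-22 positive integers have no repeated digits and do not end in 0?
Last digit: 21 nonzero choices. First digit: 20 (nonzero, ≠last). Middle 6: P(20,6) = 27907200. Total = 11721024000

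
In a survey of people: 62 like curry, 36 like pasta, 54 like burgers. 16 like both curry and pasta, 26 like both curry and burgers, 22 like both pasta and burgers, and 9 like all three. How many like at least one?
|A∪B∪C| = 62+36+54-16-26-22+9 = 97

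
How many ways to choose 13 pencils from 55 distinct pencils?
C(55,13) = 55!/(13!×42!) = 1451182990950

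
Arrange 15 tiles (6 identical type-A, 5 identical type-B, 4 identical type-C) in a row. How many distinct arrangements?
15! / (6! × 5! × 4!) = 630630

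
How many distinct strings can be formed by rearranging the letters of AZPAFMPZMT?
10! / (1! × 2! × 1! × 2! × 2! × 2!) = 226800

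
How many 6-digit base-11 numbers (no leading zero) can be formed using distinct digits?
First digit: 10 choices (nonzero). Then descending: 10 × 10 × 9 × 8 × 7 × 6 = 302400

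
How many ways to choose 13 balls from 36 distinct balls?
C(36,13) = 36!/(13!×23!) = 2310789600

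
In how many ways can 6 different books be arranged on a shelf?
6! = 720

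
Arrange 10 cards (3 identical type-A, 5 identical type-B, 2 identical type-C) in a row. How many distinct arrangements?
10! / (3! × 5! × 2!) = 2520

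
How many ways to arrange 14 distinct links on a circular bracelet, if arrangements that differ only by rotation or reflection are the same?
(14-1)!/2 = 6227020800/2 = 3113510400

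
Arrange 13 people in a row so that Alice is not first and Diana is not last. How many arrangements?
By inclusion-exclusion: 13! - 2×(13-1)! + (13-2)! = 6227020800 - 958003200 + 39916800 = 5308934400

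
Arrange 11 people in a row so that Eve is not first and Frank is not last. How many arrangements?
By inclusion-exclusion: 11! - 2×(11-1)! + (11-2)! = 39916800 - 7257600 + 362880 = 33022080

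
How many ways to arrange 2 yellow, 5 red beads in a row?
7! / (2! × 5!) = 21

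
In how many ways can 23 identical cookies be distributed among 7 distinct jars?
C(23+7-1, 7-1) = C(29, 6) = 475020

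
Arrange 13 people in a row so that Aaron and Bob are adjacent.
Treat as block: (13-1)! × 2! = 479001600 × 2 = 958003200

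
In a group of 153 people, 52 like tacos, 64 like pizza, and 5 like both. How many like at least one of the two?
|A∪B| = |A| + |B| - |A∩B| = 52 + 64 - 5 = 111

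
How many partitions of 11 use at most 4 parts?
By conjugation, equals partitions of 11 into parts ≤ 4. Let r_j(i) = number of partitions of i into parts ≤ j, for i = 0..11. r_1(i) = 1 for all i; r_j(i) = r_{j-1}(i) + r_j(i-j). Rows j = 2..4: ≤2: 1 1 2 2 3 3 4 4 5 5 6 6; ≤3: 1 1 2 3 4 5 7 8 10 12 14 16; ≤4: 1 1 2 3 5 6 9 11 15 18 23 27. r_4(11) = 27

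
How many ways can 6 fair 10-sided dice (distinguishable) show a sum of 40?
Coefficient of x^40 in (x + x² + ... + x^10)^6. By inclusion-exclusion on dice exceeding 10: Σ_j (-1)^j C(6,j)·C(40-1-10j, 5) = C(6,0)·C(39,5) - C(6,1)·C(29,5) + C(6,2)·C(19,5) - C(6,3)·C(9,5) = 1·575757 - 6·118755 + 15·11628 - 20·126 = 35127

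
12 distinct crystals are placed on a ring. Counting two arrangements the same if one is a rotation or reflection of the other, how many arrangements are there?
(12-1)!/2 = 39916800/2 = 19958400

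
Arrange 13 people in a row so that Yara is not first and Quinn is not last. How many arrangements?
By inclusion-exclusion: 13! - 2×(13-1)! + (13-2)! = 6227020800 - 958003200 + 39916800 = 5308934400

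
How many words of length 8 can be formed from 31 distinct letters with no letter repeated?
P(31,8) = 31!/(31-8)! = 318073392000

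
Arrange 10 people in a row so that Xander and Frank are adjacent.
Treat as block: (10-1)! × 2! = 362880 × 2 = 725760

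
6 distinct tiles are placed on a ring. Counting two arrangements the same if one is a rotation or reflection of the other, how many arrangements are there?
(6-1)!/2 = 120/2 = 60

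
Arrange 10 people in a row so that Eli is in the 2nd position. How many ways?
Fix one position: (10-1)! = 362880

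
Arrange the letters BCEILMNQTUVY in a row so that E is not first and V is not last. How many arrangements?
By inclusion-exclusion: 12! - 2×(12-1)! + (12-2)! = 479001600 - 79833600 + 3628800 = 402796800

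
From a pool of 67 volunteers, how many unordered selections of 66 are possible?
C(67,66) = 67!/(66!×1!) = 67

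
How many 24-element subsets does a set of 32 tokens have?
C(32,24) = 32!/(24!×8!) = 10518300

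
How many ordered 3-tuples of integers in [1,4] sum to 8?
Coefficient of x^8 in (x + x² + ... + x^4)^3. By inclusion-exclusion on dice exceeding 4: Σ_j (-1)^j C(3,j)·C(8-1-4j, 2) = C(3,0)·C(7,2) - C(3,1)·C(3,2) = 1·21 - 3·3 = 12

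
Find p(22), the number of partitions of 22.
Pentagonal recurrence p(n) = p(n-1) + p(n-2) - p(n-5) - p(n-7) + p(n-12) + p(n-15) - ... gives p(0..21) = 1, 1, 2, 3, 5, 7, 11, 15, 22, 30, 42, 56, 77, 101, 135, 176, 231, 297, 385, 490, 627, 792. p(22) = p(21) + p(20) - p(17) - p(15) + p(10) + p(7) - p(0) = 792 + 627 - 297 - 176 + 42 + 15 - 1 = 1002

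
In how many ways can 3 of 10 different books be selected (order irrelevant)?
C(10,3) = 10!/(3!×7!) = 120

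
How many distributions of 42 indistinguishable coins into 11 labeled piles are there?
C(42+11-1, 11-1) = C(52, 10) = 15820024220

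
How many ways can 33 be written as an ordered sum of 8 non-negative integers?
C(33+8-1, 8-1) = C(40, 7) = 18643560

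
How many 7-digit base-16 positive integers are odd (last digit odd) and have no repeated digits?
Last∈{1,3,5,7,9,11,13,15}. Last=0: 0. Last nonzero: 8×14×P(14,5) = 26906880. Total = 26906880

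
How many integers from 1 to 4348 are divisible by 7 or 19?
⌊4348/7⌋ + ⌊4348/19⌋ - ⌊4348/133⌋ = 621 + 228 - 32 = 817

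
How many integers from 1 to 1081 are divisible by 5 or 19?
⌊1081/5⌋ + ⌊1081/19⌋ - ⌊1081/95⌋ = 216 + 56 - 11 = 261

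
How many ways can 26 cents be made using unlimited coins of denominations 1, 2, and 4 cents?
Coefficient of x^26 in 1/(1-x^1) · 1/(1-x^2) · 1/(1-x^4). Case on j = number of 4-cent coins (j = 0..6); remainder r = 26 - 4j is made from {1,2} in ⌊r/2⌋+1 ways. r = 26, 22, 18, 14, 10, 6, 2 → 14 + 12 + 10 + 8 + 6 + 4 + 2 = 56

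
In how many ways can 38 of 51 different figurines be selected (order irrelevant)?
C(51,38) = 51!/(38!×13!) = 476260169700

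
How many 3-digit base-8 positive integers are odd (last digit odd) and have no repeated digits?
Last∈{1,3,5,7}. Last=0: 0. Last nonzero: 4×6×P(6,1) = 144. Total = 144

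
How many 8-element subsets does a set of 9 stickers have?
C(9,8) = 9!/(8!×1!) = 9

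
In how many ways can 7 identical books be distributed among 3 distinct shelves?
C(7+3-1, 3-1) = C(9, 2) = 36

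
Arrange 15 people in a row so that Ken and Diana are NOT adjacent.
Total - adjacent = 15! - (15-1)!×2 = 1307674368000 - 174356582400 = 1133317785600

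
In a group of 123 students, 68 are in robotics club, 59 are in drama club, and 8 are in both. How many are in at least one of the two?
|A∪B| = |A| + |B| - |A∩B| = 68 + 59 - 8 = 119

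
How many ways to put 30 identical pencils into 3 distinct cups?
C(30+3-1, 3-1) = C(32, 2) = 496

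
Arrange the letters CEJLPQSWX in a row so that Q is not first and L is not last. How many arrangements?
By inclusion-exclusion: 9! - 2×(9-1)! + (9-2)! = 362880 - 80640 + 5040 = 287280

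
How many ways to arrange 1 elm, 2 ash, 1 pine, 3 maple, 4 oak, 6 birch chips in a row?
17! / (1! × 2! × 1! × 3! × 4! × 6!) = 1715313600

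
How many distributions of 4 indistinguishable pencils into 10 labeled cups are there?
C(4+10-1, 10-1) = C(13, 9) = 715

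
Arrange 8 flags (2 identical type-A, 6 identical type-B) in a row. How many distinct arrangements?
8! / (2! × 6!) = 28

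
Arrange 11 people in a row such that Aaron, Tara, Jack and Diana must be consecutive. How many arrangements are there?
Treat the 4 as one block: (11-4+1)! × 4! = 40320 × 24 = 967680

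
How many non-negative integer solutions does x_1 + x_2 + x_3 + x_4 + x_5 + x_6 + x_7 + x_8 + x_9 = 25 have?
C(25+9-1, 9-1) = C(33, 8) = 13884156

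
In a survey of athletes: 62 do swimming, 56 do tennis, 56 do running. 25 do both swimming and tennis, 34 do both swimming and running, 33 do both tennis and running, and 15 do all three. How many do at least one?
|A∪B∪C| = 62+56+56-25-34-33+15 = 97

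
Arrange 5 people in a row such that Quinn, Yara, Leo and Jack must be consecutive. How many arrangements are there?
Treat the 4 as one block: (5-4+1)! × 4! = 2 × 24 = 48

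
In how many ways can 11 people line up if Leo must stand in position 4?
Fix one position: (11-1)! = 3628800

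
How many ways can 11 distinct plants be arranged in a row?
11! = 39916800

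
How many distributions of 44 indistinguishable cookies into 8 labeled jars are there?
C(44+8-1, 8-1) = C(51, 7) = 115775100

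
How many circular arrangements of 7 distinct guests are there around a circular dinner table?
Circular: fix one position, arrange the rest. (7-1)! = 720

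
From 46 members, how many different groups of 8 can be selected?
C(46,8) = 46!/(8!×38!) = 260932815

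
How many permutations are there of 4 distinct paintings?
4! = 24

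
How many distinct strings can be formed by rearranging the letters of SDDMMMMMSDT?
11! / (2! × 1! × 3! × 5!) = 27720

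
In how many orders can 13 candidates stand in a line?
13! = 6227020800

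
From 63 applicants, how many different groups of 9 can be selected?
C(63,9) = 63!/(9!×54!) = 23667689815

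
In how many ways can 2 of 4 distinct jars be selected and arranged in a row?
P(4,2) = 4!/(4-2)! = 12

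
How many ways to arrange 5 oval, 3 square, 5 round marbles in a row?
13! / (5! × 3! × 5!) = 72072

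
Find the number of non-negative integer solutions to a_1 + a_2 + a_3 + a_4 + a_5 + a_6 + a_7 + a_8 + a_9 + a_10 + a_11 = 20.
C(20+11-1, 11-1) = C(30, 10) = 30045015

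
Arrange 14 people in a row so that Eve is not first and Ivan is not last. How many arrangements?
By inclusion-exclusion: 14! - 2×(14-1)! + (14-2)! = 87178291200 - 12454041600 + 479001600 = 75203251200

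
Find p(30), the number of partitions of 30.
Pentagonal recurrence p(n) = p(n-1) + p(n-2) - p(n-5) - p(n-7) + p(n-12) + p(n-15) - ... gives p(0..29) = 1, 1, 2, 3, 5, 7, 11, 15, 22, 30, 42, 56, 77, 101, 135, 176, 231, 297, 385, 490, 627, 792, 1002, 1255, 1575, 1958, 2436, 3010, 3718, 4565. p(30) = p(29) + p(28) - p(25) - p(23) + p(18) + p(15) - p(8) - p(4) = 4565 + 3718 - 1958 - 1255 + 385 + 176 - 22 - 5 = 5604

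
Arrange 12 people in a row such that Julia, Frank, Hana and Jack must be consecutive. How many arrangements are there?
Treat the 4 as one block: (12-4+1)! × 4! = 362880 × 24 = 8709120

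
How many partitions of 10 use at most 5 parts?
By conjugation, equals partitions of 10 into parts ≤ 5. Let r_j(i) = number of partitions of i into parts ≤ j, for i = 0..10. r_1(i) = 1 for all i; r_j(i) = r_{j-1}(i) + r_j(i-j). Rows j = 2..5: ≤2: 1 1 2 2 3 3 4 4 5 5 6; ≤3: 1 1 2 3 4 5 7 8 10 12 14; ≤4: 1 1 2 3 5 6 9 11 15 18 23; ≤5: 1 1 2 3 5 7 10 13 18 23 30. r_5(10) = 30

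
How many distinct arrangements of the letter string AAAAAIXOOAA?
11! / (2! × 7! × 1! × 1!) = 3960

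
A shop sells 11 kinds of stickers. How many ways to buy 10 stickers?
C(10+11-1, 11-1) = C(20, 10) = 184756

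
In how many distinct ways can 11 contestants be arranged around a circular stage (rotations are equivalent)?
Circular: fix one position, arrange the rest. (11-1)! = 3628800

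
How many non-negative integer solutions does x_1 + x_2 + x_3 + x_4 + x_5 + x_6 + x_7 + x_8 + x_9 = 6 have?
C(6+9-1, 9-1) = C(14, 8) = 3003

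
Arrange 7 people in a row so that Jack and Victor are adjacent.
Treat as block: (7-1)! × 2! = 720 × 2 = 1440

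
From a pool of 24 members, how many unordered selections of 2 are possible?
C(24,2) = 24!/(2!×22!) = 276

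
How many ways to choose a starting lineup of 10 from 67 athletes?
C(67,10) = 67!/(10!×57!) = 247994680648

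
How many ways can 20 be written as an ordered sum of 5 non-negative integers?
C(20+5-1, 5-1) = C(24, 4) = 10626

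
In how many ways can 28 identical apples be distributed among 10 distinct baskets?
C(28+10-1, 10-1) = C(37, 9) = 124403620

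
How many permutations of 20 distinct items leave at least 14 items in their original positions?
Exactly j fixed points: C(20,j)·!(20-j); sum over j ≥ 14 (derangement numbers via !m = (m-1)·(!(m-1) + !(m-2)): !0..!6 = 1, 0, 1, 2, 9, 44, 265). Σ_{j=14}^{20} C(20,j)·!(20-j) = C(20,14)·!6 + C(20,15)·!5 + C(20,16)·!4 + C(20,17)·!3 + C(20,18)·!2 + C(20,19)·!1 + C(20,20)·!0 = 38760·265 + 15504·44 + 4845·9 + 1140·2 + 190·1 + 20·0 + 1·1 = 10999652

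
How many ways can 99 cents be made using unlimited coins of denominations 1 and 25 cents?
Coefficient of x^99 in 1/(1-x^1) · 1/(1-x^25). Use j coins of 25 for j = 0..⌊99/25⌋ = 3, the rest in 1s: 3 + 1 = 4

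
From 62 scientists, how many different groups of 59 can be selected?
C(62,59) = 62!/(59!×3!) = 37820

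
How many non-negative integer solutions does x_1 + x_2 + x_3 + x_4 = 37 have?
C(37+4-1, 4-1) = C(40, 3) = 9880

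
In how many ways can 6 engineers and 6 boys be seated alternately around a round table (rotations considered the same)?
Fix one of the engineers: (6-1)! ways for the remaining engineers, × 6! ways for the boys = 120 × 720 = 86400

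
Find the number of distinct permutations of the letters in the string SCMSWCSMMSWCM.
13! / (3! × 4! × 2! × 4!) = 900900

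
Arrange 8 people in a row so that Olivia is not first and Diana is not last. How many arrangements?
By inclusion-exclusion: 8! - 2×(8-1)! + (8-2)! = 40320 - 10080 + 720 = 30960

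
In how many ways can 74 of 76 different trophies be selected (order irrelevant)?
C(76,74) = 76!/(74!×2!) = 2850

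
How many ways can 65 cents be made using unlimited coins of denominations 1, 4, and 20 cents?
Coefficient of x^65 in 1/(1-x^1) · 1/(1-x^4) · 1/(1-x^20). Case on j = number of 20-cent coins (j = 0..3); remainder r = 65 - 20j is made from {1,4} in ⌊r/4⌋+1 ways. r = 65, 45, 25, 5 → 17 + 12 + 7 + 2 = 38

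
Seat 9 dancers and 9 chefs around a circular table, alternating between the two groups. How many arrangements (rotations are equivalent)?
Fix one of the dancers: (9-1)! ways for the remaining dancers, × 9! ways for the chefs = 40320 × 362880 = 14631321600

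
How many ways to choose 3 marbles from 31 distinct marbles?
C(31,3) = 31!/(3!×28!) = 4495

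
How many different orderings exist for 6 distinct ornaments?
6! = 720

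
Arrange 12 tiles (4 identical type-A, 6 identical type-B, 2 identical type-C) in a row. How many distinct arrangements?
12! / (4! × 6! × 2!) = 13860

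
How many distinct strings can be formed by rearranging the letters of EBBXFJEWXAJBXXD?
15! / (4! × 2! × 3! × 1! × 1! × 1! × 2! × 1!) = 2270268000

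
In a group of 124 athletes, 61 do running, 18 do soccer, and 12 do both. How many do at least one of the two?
|A∪B| = |A| + |B| - |A∩B| = 61 + 18 - 12 = 67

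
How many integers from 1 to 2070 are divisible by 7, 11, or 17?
⌊2070/7⌋+⌊2070/11⌋+⌊2070/17⌋ - ⌊2070/77⌋-⌊2070/119⌋-⌊2070/187⌋ + ⌊2070/1309⌋ = 295+188+121 - 26-17-11 + 1 = 551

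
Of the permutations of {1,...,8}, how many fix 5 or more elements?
Exactly j fixed points: C(8,j)·!(8-j); sum over j ≥ 5 (derangement numbers via !m = (m-1)·(!(m-1) + !(m-2)): !0..!3 = 1, 0, 1, 2). Σ_{j=5}^{8} C(8,j)·!(8-j) = C(8,5)·!3 + C(8,6)·!2 + C(8,7)·!1 + C(8,8)·!0 = 56·2 + 28·1 + 8·0 + 1·1 = 141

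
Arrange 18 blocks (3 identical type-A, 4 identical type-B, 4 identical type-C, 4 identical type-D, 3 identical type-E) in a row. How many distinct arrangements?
18! / (3! × 4! × 4! × 4! × 3!) = 12864852000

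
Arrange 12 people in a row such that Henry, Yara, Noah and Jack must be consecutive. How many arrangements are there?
Treat the 4 as one block: (12-4+1)! × 4! = 362880 × 24 = 8709120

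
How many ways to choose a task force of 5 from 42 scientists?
C(42,5) = 42!/(5!×37!) = 850668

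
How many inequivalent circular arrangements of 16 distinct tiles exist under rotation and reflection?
(16-1)!/2 = 1307674368000/2 = 653837184000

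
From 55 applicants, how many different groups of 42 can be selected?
C(55,42) = 55!/(42!×13!) = 1451182990950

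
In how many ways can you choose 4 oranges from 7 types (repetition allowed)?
C(4+7-1, 7-1) = C(10, 6) = 210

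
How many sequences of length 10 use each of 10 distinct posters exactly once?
10! = 3628800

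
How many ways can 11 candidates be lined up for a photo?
11! = 39916800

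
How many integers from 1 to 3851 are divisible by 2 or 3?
⌊3851/2⌋ + ⌊3851/3⌋ - ⌊3851/6⌋ = 1925 + 1283 - 641 = 2567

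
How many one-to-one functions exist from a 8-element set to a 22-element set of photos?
P(22,8) = 22!/(22-8)! = 12893126400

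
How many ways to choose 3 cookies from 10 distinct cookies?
C(10,3) = 10!/(3!×7!) = 120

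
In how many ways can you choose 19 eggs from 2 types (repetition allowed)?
C(19+2-1, 2-1) = C(20, 1) = 20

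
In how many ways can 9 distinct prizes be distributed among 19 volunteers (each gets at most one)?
P(19,9) = 19!/(19-9)! = 33522128640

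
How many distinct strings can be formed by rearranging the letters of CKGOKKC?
7! / (2! × 1! × 1! × 3!) = 420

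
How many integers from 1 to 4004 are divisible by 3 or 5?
⌊4004/3⌋ + ⌊4004/5⌋ - ⌊4004/15⌋ = 1334 + 800 - 266 = 1868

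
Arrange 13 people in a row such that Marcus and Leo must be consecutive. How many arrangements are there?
Treat the 2 as one block: (13-2+1)! × 2! = 479001600 × 2 = 958003200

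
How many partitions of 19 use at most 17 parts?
By conjugation, equals partitions of 19 into parts ≤ 17. Let r_j(i) = number of partitions of i into parts ≤ j, for i = 0..19. r_1(i) = 1 for all i; r_j(i) = r_{j-1}(i) + r_j(i-j). Rows j = 2..17: ≤2: 1 1 2 2 3 3 4 4 5 5 6 6 7 7 8 8 9 9 10 10; ≤3: 1 1 2 3 4 5 7 8 10 12 14 16 19 21 24 27 30 33 37 40; ≤4: 1 1 2 3 5 6 9 11 15 18 23 27 34 39 47 54 64 72 84 94; ≤5: 1 1 2 3 5 7 10 13 18 23 30 37 47 57 70 84 101 119 141 164; ≤6: 1 1 2 3 5 7 11 14 20 26 35 44 58 71 90 110 136 163 199 235; ≤7: 1 1 2 3 5 7 11 15 21 28 38 49 65 82 105 131 164 201 248 300; ≤8: 1 1 2 3 5 7 11 15 22 29 40 52 70 89 116 146 186 230 288 352; ≤9: 1 1 2 3 5 7 11 15 22 30 41 54 73 94 123 157 201 252 318 393; ≤10: 1 1 2 3 5 7 11 15 22 30 42 55 75 97 128 164 212 267 340 423; ≤11: 1 1 2 3 5 7 11 15 22 30 42 56 76 99 131 169 219 278 355 445; ≤12: 1 1 2 3 5 7 11 15 22 30 42 56 77 100 133 172 224 285 366 460; ≤13: 1 1 2 3 5 7 11 15 22 30 42 56 77 101 134 174 227 290 373 471; ≤14: 1 1 2 3 5 7 11 15 22 30 42 56 77 101 135 175 229 293 378 478; ≤15: 1 1 2 3 5 7 11 15 22 30 42 56 77 101 135 176 230 295 381 483; ≤16: 1 1 2 3 5 7 11 15 22 30 42 56 77 101 135 176 231 296 383 486; ≤17: 1 1 2 3 5 7 11 15 22 30 42 56 77 101 135 176 231 297 384 488. r_17(19) = 488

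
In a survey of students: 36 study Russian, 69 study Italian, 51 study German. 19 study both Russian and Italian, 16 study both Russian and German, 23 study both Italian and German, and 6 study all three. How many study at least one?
|A∪B∪C| = 36+69+51-19-16-23+6 = 104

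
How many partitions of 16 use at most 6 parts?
By conjugation, equals partitions of 16 into parts ≤ 6. Let r_j(i) = number of partitions of i into parts ≤ j, for i = 0..16. r_1(i) = 1 for all i; r_j(i) = r_{j-1}(i) + r_j(i-j). Rows j = 2..6: ≤2: 1 1 2 2 3 3 4 4 5 5 6 6 7 7 8 8 9; ≤3: 1 1 2 3 4 5 7 8 10 12 14 16 19 21 24 27 30; ≤4: 1 1 2 3 5 6 9 11 15 18 23 27 34 39 47 54 64; ≤5: 1 1 2 3 5 7 10 13 18 23 30 37 47 57 70 84 101; ≤6: 1 1 2 3 5 7 11 14 20 26 35 44 58 71 90 110 136. r_6(16) = 136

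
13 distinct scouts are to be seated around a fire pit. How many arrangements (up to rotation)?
Circular: fix one position, arrange the rest. (13-1)! = 479001600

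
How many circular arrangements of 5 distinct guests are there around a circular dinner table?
Circular: fix one position, arrange the rest. (5-1)! = 24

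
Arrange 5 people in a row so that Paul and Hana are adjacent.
Treat as block: (5-1)! × 2! = 24 × 2 = 48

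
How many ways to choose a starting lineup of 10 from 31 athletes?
C(31,10) = 31!/(10!×21!) = 44352165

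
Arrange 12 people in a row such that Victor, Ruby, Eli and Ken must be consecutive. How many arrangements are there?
Treat the 4 as one block: (12-4+1)! × 4! = 362880 × 24 = 8709120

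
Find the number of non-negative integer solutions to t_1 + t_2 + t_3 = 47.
C(47+3-1, 3-1) = C(49, 2) = 1176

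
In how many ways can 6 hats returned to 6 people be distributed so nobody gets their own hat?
!6 = Σ_{j=0}^{6} (-1)^j·6!/j! = 720 - 720 + 360 - 120 + 30 - 6 + 1 = 265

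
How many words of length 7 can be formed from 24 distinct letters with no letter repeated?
P(24,7) = 24!/(24-7)! = 1744364160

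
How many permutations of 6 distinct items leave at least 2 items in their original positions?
Exactly j fixed points: C(6,j)·!(6-j); sum over j ≥ 2 (derangement numbers via !m = (m-1)·(!(m-1) + !(m-2)): !0..!4 = 1, 0, 1, 2, 9). Σ_{j=2}^{6} C(6,j)·!(6-j) = C(6,2)·!4 + C(6,3)·!3 + C(6,4)·!2 + C(6,5)·!1 + C(6,6)·!0 = 15·9 + 20·2 + 15·1 + 6·0 + 1·1 = 191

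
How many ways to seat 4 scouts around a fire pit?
Circular: fix one position, arrange the rest. (4-1)! = 6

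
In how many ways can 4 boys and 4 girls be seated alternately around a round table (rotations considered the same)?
Fix one of the boys: (4-1)! ways for the remaining boys, × 4! ways for the girls = 6 × 24 = 144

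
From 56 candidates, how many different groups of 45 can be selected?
C(56,45) = 56!/(45!×11!) = 148902215280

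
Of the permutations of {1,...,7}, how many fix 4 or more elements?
Exactly j fixed points: C(7,j)·!(7-j); sum over j ≥ 4 (derangement numbers via !m = (m-1)·(!(m-1) + !(m-2)): !0..!3 = 1, 0, 1, 2). Σ_{j=4}^{7} C(7,j)·!(7-j) = C(7,4)·!3 + C(7,5)·!2 + C(7,6)·!1 + C(7,7)·!0 = 35·2 + 21·1 + 7·0 + 1·1 = 92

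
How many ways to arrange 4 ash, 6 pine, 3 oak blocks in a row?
13! / (4! × 6! × 3!) = 60060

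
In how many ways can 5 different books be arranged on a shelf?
5! = 120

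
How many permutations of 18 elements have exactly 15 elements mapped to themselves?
Choose the 15 fixed points C(18,15) = 816, derange the rest: !3 = Σ_{j=0}^{3} (-1)^j·3!/j! = 6 - 6 + 3 - 1 = 2. Product = 816 × 2 = 1632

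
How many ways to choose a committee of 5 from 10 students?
C(10,5) = 10!/(5!×5!) = 252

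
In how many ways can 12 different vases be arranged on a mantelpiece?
12! = 479001600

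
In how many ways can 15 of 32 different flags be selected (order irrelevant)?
C(32,15) = 32!/(15!×17!) = 565722720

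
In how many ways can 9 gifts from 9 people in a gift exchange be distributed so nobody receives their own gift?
!9 = Σ_{j=0}^{9} (-1)^j·9!/j! = 362880 - 362880 + 181440 - 60480 + 15120 - 3024 + 504 - 72 + 9 - 1 = 133496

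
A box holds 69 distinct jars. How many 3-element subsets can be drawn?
C(69,3) = 69!/(3!×66!) = 52394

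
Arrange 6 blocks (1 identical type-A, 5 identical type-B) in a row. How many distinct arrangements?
6! / (1! × 5!) = 6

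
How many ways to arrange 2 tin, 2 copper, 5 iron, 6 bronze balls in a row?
15! / (2! × 2! × 5! × 6!) = 3783780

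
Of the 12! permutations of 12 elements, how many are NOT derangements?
Complement of the derangements. !12 = Σ_{j=0}^{12} (-1)^j·12!/j! = 479001600 - 479001600 + 239500800 - 79833600 + 19958400 - 3991680 + 665280 - 95040 + 11880 - 1320 + 132 - 12 + 1 = 176214841. 12! - !12 = 479001600 - 176214841 = 302786759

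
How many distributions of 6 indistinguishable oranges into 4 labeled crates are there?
C(6+4-1, 4-1) = C(9, 3) = 84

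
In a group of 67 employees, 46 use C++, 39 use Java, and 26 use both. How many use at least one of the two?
|A∪B| = |A| + |B| - |A∩B| = 46 + 39 - 26 = 59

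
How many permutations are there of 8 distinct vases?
8! = 40320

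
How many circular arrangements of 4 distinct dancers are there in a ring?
Circular: fix one position, arrange the rest. (4-1)! = 6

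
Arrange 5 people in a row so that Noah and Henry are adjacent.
Treat as block: (5-1)! × 2! = 24 × 2 = 48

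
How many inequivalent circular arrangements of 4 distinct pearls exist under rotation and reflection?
(4-1)!/2 = 6/2 = 3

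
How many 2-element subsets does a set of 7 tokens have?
C(7,2) = 7!/(2!×5!) = 21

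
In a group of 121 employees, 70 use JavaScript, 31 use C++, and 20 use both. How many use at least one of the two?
|A∪B| = |A| + |B| - |A∩B| = 70 + 31 - 20 = 81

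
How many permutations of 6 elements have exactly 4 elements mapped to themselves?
Choose the 4 fixed points C(6,4) = 15, derange the rest: !2 = Σ_{j=0}^{2} (-1)^j·2!/j! = 2 - 2 + 1 = 1. Product = 15 × 1 = 15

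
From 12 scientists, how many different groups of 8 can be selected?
C(12,8) = 12!/(8!×4!) = 495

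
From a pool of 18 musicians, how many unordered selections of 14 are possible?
C(18,14) = 18!/(14!×4!) = 3060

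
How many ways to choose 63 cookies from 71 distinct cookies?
C(71,63) = 71!/(63!×8!) = 10639125640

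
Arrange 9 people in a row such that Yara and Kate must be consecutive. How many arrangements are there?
Treat the 2 as one block: (9-2+1)! × 2! = 40320 × 2 = 80640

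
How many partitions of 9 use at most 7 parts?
By conjugation, equals partitions of 9 into parts ≤ 7. Let r_j(i) = number of partitions of i into parts ≤ j, for i = 0..9. r_1(i) = 1 for all i; r_j(i) = r_{j-1}(i) + r_j(i-j). Rows j = 2..7: ≤2: 1 1 2 2 3 3 4 4 5 5; ≤3: 1 1 2 3 4 5 7 8 10 12; ≤4: 1 1 2 3 5 6 9 11 15 18; ≤5: 1 1 2 3 5 7 10 13 18 23; ≤6: 1 1 2 3 5 7 11 14 20 26; ≤7: 1 1 2 3 5 7 11 15 21 28. r_7(9) = 28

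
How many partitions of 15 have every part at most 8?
Let r_j(i) = number of partitions of i into parts ≤ j, for i = 0..15. r_1(i) = 1 for all i; r_j(i) = r_{j-1}(i) + r_j(i-j). Rows j = 2..8: ≤2: 1 1 2 2 3 3 4 4 5 5 6 6 7 7 8 8; ≤3: 1 1 2 3 4 5 7 8 10 12 14 16 19 21 24 27; ≤4: 1 1 2 3 5 6 9 11 15 18 23 27 34 39 47 54; ≤5: 1 1 2 3 5 7 10 13 18 23 30 37 47 57 70 84; ≤6: 1 1 2 3 5 7 11 14 20 26 35 44 58 71 90 110; ≤7: 1 1 2 3 5 7 11 15 21 28 38 49 65 82 105 131; ≤8: 1 1 2 3 5 7 11 15 22 29 40 52 70 89 116 146. r_8(15) = 146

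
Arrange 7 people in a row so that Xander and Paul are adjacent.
Treat as block: (7-1)! × 2! = 720 × 2 = 1440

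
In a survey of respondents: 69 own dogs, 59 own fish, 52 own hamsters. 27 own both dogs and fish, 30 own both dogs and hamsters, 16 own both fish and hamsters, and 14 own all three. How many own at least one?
|A∪B∪C| = 69+59+52-27-30-16+14 = 121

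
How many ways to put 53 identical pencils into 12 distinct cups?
C(53+12-1, 12-1) = C(64, 11) = 743595781824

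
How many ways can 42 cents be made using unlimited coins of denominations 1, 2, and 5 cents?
Coefficient of x^42 in 1/(1-x^1) · 1/(1-x^2) · 1/(1-x^5). Case on j = number of 5-cent coins (j = 0..8); remainder r = 42 - 5j is made from {1,2} in ⌊r/2⌋+1 ways. r = 42, 37, 32, 27, 22, 17, 12, 7, 2 → 22 + 19 + 17 + 14 + 12 + 9 + 7 + 4 + 2 = 106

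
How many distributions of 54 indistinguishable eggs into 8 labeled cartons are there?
C(54+8-1, 8-1) = C(61, 7) = 436270780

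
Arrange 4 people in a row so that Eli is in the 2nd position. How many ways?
Fix one position: (4-1)! = 6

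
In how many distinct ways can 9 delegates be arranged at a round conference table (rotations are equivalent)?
Circular: fix one position, arrange the rest. (9-1)! = 40320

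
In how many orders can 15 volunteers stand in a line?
15! = 1307674368000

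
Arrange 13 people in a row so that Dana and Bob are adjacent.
Treat as block: (13-1)! × 2! = 479001600 × 2 = 958003200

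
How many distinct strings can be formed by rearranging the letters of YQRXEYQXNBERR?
13! / (1! × 2! × 2! × 2! × 3! × 2! × 1!) = 64864800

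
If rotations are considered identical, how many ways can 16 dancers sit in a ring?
Circular: fix one position, arrange the rest. (16-1)! = 1307674368000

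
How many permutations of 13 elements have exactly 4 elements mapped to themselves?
Choose the 4 fixed points C(13,4) = 715, derange the rest: !9 = Σ_{j=0}^{9} (-1)^j·9!/j! = 362880 - 362880 + 181440 - 60480 + 15120 - 3024 + 504 - 72 + 9 - 1 = 133496. Product = 715 × 133496 = 95449640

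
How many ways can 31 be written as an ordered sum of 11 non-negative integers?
C(31+11-1, 11-1) = C(41, 10) = 1121099408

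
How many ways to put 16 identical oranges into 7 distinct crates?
C(16+7-1, 7-1) = C(22, 6) = 74613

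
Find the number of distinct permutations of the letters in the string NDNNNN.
6! / (1! × 5!) = 6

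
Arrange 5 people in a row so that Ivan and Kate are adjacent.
Treat as block: (5-1)! × 2! = 24 × 2 = 48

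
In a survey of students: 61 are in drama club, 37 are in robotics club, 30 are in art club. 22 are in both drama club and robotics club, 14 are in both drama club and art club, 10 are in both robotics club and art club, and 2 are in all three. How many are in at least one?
|A∪B∪C| = 61+37+30-22-14-10+2 = 84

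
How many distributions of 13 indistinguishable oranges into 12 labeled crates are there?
C(13+12-1, 12-1) = C(24, 11) = 2496144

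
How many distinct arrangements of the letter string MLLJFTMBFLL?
11! / (2! × 2! × 1! × 1! × 1! × 4!) = 415800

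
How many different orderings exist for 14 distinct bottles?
14! = 87178291200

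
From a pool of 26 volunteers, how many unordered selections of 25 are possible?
C(26,25) = 26!/(25!×1!) = 26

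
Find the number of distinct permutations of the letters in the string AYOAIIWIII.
10! / (2! × 1! × 5! × 1! × 1!) = 15120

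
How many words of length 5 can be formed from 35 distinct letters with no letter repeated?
P(35,5) = 35!/(35-5)! = 38955840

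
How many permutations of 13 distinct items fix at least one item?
Complement of the derangements. !13 = Σ_{j=0}^{13} (-1)^j·13!/j! = 6227020800 - 6227020800 + 3113510400 - 1037836800 + 259459200 - 51891840 + 8648640 - 1235520 + 154440 - 17160 + 1716 - 156 + 13 - 1 = 2290792932. 13! - !13 = 6227020800 - 2290792932 = 3936227868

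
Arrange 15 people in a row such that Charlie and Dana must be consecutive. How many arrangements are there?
Treat the 2 as one block: (15-2+1)! × 2! = 87178291200 × 2 = 174356582400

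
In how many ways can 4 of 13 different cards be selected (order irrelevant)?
C(13,4) = 13!/(4!×9!) = 715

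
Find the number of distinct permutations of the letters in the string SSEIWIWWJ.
9! / (2! × 1! × 2! × 3! × 1!) = 15120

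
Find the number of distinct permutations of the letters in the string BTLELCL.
7! / (1! × 1! × 1! × 3! × 1!) = 840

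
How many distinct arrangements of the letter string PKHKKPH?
7! / (2! × 2! × 3!) = 210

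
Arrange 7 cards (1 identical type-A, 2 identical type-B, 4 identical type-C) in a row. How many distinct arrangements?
7! / (1! × 2! × 4!) = 105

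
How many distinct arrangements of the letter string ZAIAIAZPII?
10! / (1! × 3! × 2! × 4!) = 12600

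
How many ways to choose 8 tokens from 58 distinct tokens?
C(58,8) = 58!/(8!×50!) = 1916797311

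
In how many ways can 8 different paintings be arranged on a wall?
8! = 40320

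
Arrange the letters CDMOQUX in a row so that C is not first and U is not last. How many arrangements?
By inclusion-exclusion: 7! - 2×(7-1)! + (7-2)! = 5040 - 1440 + 120 = 3720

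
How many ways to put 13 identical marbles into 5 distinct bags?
C(13+5-1, 5-1) = C(17, 4) = 2380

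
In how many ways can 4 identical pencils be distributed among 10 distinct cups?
C(4+10-1, 10-1) = C(13, 9) = 715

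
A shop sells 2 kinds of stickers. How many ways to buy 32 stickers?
C(32+2-1, 2-1) = C(33, 1) = 33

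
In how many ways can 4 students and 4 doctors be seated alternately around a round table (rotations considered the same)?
Fix one of the students: (4-1)! ways for the remaining students, × 4! ways for the doctors = 6 × 24 = 144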